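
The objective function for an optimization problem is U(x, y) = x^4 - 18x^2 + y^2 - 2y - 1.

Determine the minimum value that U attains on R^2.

-83

U(x,y) separates as P(x) + Q(y) − 1, so its minimum is min P + min Q − 1.
P'(x) = 4x(x - 3)(x + 3) vanishes at x ∈ {-3, 0, 3}; Q'(y) = 2y - 2 vanishes at y ∈ {1}.
Local minima of P (where P''>0): P(-3)=-81, P(3)=-81. Local minima of Q: Q(1)=-1.
So the global minimum of U is P(-3) + Q(1) − 1 = -81 − 1 − 1 = -83, attained at (-3, 1).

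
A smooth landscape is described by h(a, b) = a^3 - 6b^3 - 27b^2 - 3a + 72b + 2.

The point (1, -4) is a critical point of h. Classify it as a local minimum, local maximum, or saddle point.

local minimum

The mixed partial ∂²h/∂a∂b is 0, so the Hessian at any point is diag(h_aa, h_bb) = diag(6a, -18(2b + 3)).
At (1, -4): H = diag(6, 90).
Both eigenvalues are positive, so H is positive definite: a local minimum.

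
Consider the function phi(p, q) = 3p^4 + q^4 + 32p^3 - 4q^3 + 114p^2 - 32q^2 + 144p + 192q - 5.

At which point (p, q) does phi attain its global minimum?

phi(p,q) separates as A(p) + B(q) − 5, so its minimum is min A + min B − 5.
A'(p) = 12(p + 1)(p + 3)(p + 4) vanishes at p ∈ {-4, -3, -1}; B'(q) = 4(q - 4)(q - 3)(q + 4) vanishes at q ∈ {-4, 3, 4}.
Local minima of A (where A''>0): A(-4)=-32, A(-1)=-59. Local minima of B: B(-4)=-768, B(4)=256.
So the global minimum of phi is A(-1) + B(-4) − 5 = -59 − 768 − 5 = -832, attained at (-1, -4).

(-1, -4)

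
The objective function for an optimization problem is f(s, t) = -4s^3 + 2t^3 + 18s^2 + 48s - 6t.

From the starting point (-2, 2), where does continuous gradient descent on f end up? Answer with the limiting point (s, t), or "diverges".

f is separable, so gradient descent decouples: s follows -∂f/∂s, t follows -∂f/∂t.
∂f/∂s = -12(s - 4)(s + 1); at s=-2 this is -72, so s increases.
∂f/∂t = 6(t - 1)(t + 1); at t=2 this is 18, so t decreases.
s converges to its nearest critical value -1 (a local min of the s-part); t converges to 1. The iterate converges to (-1, 1).

(-1, 1)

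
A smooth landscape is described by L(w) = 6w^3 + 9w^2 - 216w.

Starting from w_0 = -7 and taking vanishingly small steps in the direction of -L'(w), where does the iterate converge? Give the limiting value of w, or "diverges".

diverges

L'(w) = 18(w - 3)(w + 4), so L'(-7) = 540.
Gradient descent moves in the -L' direction, i.e. w is decreasing.
There is no critical point below w=-7, and L' keeps the same sign, so the iterate runs off to −∞.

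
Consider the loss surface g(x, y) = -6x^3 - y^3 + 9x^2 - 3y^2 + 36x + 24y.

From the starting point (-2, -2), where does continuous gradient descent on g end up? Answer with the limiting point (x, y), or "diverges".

g is separable, so gradient descent decouples: x follows -∂g/∂x, y follows -∂g/∂y.
∂g/∂x = -18(x - 2)(x + 1); at x=-2 this is -72, so x increases.
∂g/∂y = -3(y - 2)(y + 4); at y=-2 this is 24, so y decreases.
x converges to its nearest critical value -1 (a local min of the x-part); y converges to -4. The iterate converges to (-1, -4).

(-1, -4)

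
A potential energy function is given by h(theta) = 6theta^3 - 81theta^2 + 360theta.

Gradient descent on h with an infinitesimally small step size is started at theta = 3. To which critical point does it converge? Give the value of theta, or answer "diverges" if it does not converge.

h'(theta) = 18(theta - 5)(theta - 4), so h'(3) = 36.
Gradient descent moves in the -h' direction, i.e. theta is decreasing.
There is no critical point below theta=3, and h' keeps the same sign, so the iterate runs off to −∞.

diverges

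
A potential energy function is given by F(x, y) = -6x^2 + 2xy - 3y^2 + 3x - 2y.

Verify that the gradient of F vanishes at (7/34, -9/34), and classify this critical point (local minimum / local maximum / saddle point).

∇F = (-12x + 2y + 3, 2x - 6y - 2); substituting (7/34, -9/34) gives ∇F = (0, 0), so (7/34, -9/34) is indeed a critical point.
The Hessian of F is constant: H = [[-12, 2], [2, -6]].
det(H) = (-12)·(-6) − 2² = 68.
det(H) > 0 and tr(H) = -18 < 0, so H is negative definite and the point is a local maximum.

local maximum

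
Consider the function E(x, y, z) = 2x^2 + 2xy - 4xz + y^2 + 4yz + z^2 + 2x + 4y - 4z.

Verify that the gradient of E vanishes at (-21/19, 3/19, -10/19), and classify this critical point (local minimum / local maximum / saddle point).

saddle point

∇E = (4x + 2y - 4z + 2, 2x + 2y + 4z + 4, -4x + 4y + 2z - 4); substituting (-21/19, 3/19, -10/19) gives ∇E = (0, 0, 0), so (-21/19, 3/19, -10/19) is indeed a critical point.
The Hessian is constant: H = [[4, 2, -4], [2, 2, 4], [-4, 4, 2]].
Leading principal minors: Δ₁ = 4, Δ₂ = 4, Δ₃ = -152.
The minors fit neither the all-positive nor the alternating-sign pattern, so H is indefinite: a saddle point.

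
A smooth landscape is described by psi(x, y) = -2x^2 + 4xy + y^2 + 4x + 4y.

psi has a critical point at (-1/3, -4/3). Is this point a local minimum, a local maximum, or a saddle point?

saddle point

The Hessian of psi is constant: H = [[-4, 4], [4, 2]].
det(H) = (-4)·2 − 4² = -24.
Since det(H) < 0, H is indefinite and the critical point is a saddle point.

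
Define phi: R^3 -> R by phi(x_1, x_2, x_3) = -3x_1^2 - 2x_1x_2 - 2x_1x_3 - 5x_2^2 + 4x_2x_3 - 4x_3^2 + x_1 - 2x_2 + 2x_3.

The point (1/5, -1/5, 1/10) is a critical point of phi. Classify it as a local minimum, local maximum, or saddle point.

local maximum

The Hessian is constant: H = [[-6, -2, -2], [-2, -10, 4], [-2, 4, -8]].
Leading principal minors: Δ₁ = -6, Δ₂ = 56, Δ₃ = -280.
The minors alternate sign starting negative (−, +, −), so H is negative definite: a local maximum.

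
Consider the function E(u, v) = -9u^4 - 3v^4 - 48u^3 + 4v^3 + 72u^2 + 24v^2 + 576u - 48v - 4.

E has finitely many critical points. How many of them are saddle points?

4

E separates as a function of u plus a function of v, so ∇E=0 decouples.
∂E/∂u = -36(u - 2)(u + 2)(u + 4) = 0 at u ∈ {-4, -2, 2}; ∂E/∂v = -12(v - 2)(v - 1)(v + 2) = 0 at v ∈ {-2, 1, 2}.
The Hessian is diagonal: diag(E_uu, E_vv). Second derivatives: E_uu(-4)=-432, E_uu(-2)=288, E_uu(2)=-864; E_vv(-2)=-144, E_vv(1)=36, E_vv(2)=-48.
Saddle points occur where the two diagonal entries have opposite signs: (-4, 1), (-2, -2), (-2, 2), (2, 1). Count: 4.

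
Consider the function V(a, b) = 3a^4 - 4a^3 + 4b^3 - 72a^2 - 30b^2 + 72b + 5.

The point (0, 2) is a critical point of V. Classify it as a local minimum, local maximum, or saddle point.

The mixed partial ∂²V/∂a∂b is 0, so the Hessian at any point is diag(V_aa, V_bb) = diag(12(3a^2 - 2a - 12), 12(2b - 5)).
At (0, 2): H = diag(-144, -12).
Both eigenvalues are negative, so H is negative definite: a local maximum.

local maximum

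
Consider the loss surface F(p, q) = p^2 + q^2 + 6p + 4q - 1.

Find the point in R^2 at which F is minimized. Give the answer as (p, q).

(-3, -2)

F(p,q) separates as A(p) + B(q) − 1, so its minimum is min A + min B − 1.
A'(p) = 2p + 6 vanishes at p ∈ {-3}; B'(q) = 2q + 4 vanishes at q ∈ {-2}.
Local minima of A (where A''>0): A(-3)=-9. Local minima of B: B(-2)=-4.
So the global minimum of F is A(-3) + B(-2) − 1 = -9 − 4 − 1 = -14, attained at (-3, -2).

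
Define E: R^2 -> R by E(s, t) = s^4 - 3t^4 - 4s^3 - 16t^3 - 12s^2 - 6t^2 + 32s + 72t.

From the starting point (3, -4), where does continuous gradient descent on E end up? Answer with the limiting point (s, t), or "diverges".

E is separable, so gradient descent decouples: s follows -∂E/∂s, t follows -∂E/∂t.
∂E/∂s = 4(s - 4)(s - 1)(s + 2); at s=3 this is -40, so s increases.
∂E/∂t = -12(t - 1)(t + 2)(t + 3); at t=-4 this is 120, so t decreases.
The t-coordinate has no critical point in that direction and runs off to infinity.

diverges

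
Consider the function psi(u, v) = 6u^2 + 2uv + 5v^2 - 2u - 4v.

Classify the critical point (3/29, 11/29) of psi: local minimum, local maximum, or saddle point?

The Hessian of psi is constant: H = [[12, 2], [2, 10]].
det(H) = 12·10 − 2² = 116.
det(H) > 0 and tr(H) = 22 > 0, so H is positive definite and the point is a local minimum.

local minimum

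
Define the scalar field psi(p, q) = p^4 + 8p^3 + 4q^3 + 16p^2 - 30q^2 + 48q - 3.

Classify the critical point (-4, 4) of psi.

local minimum

The mixed partial ∂²psi/∂p∂q is 0, so the Hessian at any point is diag(psi_pp, psi_qq) = diag(4(3p^2 + 12p + 8), 12(2q - 5)).
At (-4, 4): H = diag(32, 36).
Both eigenvalues are positive, so H is positive definite: a local minimum.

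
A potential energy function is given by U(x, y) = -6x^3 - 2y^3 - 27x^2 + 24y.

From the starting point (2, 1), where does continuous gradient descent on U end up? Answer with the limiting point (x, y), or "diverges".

diverges

U is separable, so gradient descent decouples: x follows -∂U/∂x, y follows -∂U/∂y.
∂U/∂x = -18x(x + 3); at x=2 this is -180, so x increases.
∂U/∂y = -6(y - 2)(y + 2); at y=1 this is 18, so y decreases.
The x-coordinate has no critical point in that direction and runs off to infinity.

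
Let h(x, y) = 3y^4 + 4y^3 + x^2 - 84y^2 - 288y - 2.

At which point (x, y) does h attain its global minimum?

h(x,y) separates as P(x) + Q(y) − 2, so its minimum is min P + min Q − 2.
P'(x) = 2x vanishes at x ∈ {0}; Q'(y) = 12(y - 4)(y + 2)(y + 3) vanishes at y ∈ {-3, -2, 4}.
Local minima of P (where P''>0): P(0)=0. Local minima of Q: Q(-3)=243, Q(4)=-1472.
So the global minimum of h is P(0) + Q(4) − 2 = 0 − 1472 − 2 = -1474, attained at (0, 4).

(0, 4)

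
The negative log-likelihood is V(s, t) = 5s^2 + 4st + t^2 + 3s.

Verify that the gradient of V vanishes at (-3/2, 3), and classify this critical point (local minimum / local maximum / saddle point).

∇V = (10s + 4t + 3, 4s + 2t); substituting (-3/2, 3) gives ∇V = (0, 0), so (-3/2, 3) is indeed a critical point.
The Hessian of V is constant: H = [[10, 4], [4, 2]].
det(H) = 10·2 − 4² = 4.
det(H) > 0 and tr(H) = 12 > 0, so H is positive definite and the point is a local minimum.

local minimum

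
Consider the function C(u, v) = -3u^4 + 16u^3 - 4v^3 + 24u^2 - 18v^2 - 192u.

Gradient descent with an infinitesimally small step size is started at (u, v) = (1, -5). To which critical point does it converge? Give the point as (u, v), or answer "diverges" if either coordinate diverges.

(2, -3)

C is separable, so gradient descent decouples: u follows -∂C/∂u, v follows -∂C/∂v.
∂C/∂u = -12(u - 4)(u - 2)(u + 2); at u=1 this is -108, so u increases.
∂C/∂v = -12v(v + 3); at v=-5 this is -120, so v increases.
u converges to its nearest critical value 2 (a local min of the u-part); v converges to -3. The iterate converges to (2, -3).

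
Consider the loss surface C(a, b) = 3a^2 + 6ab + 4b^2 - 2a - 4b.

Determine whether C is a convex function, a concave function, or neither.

convex

C is quadratic, so its Hessian is the constant matrix H = [[6, 6], [6, 8]].
det(H) = 12, tr(H) = 14.
det(H) > 0 and tr(H) > 0, so H is positive definite everywhere: convex.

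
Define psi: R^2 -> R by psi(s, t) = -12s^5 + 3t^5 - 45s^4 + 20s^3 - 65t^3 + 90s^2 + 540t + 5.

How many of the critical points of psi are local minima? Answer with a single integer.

4

psi separates as a function of s plus a function of t, so ∇psi=0 decouples.
∂psi/∂s = -60s(s - 1)(s + 1)(s + 3) = 0 at s ∈ {-3, -1, 0, 1}; ∂psi/∂t = 15(t - 3)(t - 2)(t + 2)(t + 3) = 0 at t ∈ {-3, -2, 2, 3}.
The Hessian is diagonal: diag(psi_ss, psi_tt). Second derivatives: psi_ss(-3)=1440, psi_ss(-1)=-240, psi_ss(0)=180, psi_ss(1)=-480; psi_tt(-3)=-450, psi_tt(-2)=300, psi_tt(2)=-300, psi_tt(3)=450.
Local minima occur where both diagonal entries positive: (-3, -2), (-3, 3), (0, -2), (0, 3). Count: 4.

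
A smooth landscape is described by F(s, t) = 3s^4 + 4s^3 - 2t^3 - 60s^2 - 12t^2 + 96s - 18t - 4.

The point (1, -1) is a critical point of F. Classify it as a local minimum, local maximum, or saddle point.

local maximum

The mixed partial ∂²F/∂s∂t is 0, so the Hessian at any point is diag(F_ss, F_tt) = diag(12(3s^2 + 2s - 10), -12(t + 2)).
At (1, -1): H = diag(-60, -12).
Both eigenvalues are negative, so H is negative definite: a local maximum.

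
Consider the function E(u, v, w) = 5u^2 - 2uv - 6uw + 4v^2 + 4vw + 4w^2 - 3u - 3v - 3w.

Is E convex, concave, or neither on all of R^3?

convex

E is quadratic, so its Hessian is the constant matrix H = [[10, -2, -6], [-2, 8, 4], [-6, 4, 8]].
Leading principal minors: 10, 76, 256.
All positive ⇒ H ≻ 0 ⇒ convex.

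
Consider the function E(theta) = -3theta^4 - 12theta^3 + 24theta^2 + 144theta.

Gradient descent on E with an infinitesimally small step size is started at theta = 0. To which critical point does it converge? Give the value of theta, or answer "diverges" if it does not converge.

-2

E'(theta) = -12(theta - 2)(theta + 2)(theta + 3), so E'(0) = 144.
Gradient descent moves in the -E' direction, i.e. theta is decreasing.
The nearest critical point in that direction is theta = -2, where E'' = 48 > 0 (a local minimum). The iterate converges there.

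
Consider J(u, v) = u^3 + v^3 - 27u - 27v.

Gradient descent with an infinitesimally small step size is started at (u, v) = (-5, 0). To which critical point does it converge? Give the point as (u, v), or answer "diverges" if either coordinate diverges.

J is separable, so gradient descent decouples: u follows -∂J/∂u, v follows -∂J/∂v.
∂J/∂u = 3(u - 3)(u + 3); at u=-5 this is 48, so u decreases.
∂J/∂v = 3(v - 3)(v + 3); at v=0 this is -27, so v increases.
The u-coordinate has no critical point in that direction and runs off to infinity.

diverges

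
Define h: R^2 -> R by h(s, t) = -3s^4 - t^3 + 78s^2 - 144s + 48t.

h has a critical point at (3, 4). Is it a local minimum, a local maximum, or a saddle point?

local maximum

The mixed partial ∂²h/∂s∂t is 0, so the Hessian at any point is diag(h_ss, h_tt) = diag(12(-3s^2 + 13), -6t).
At (3, 4): H = diag(-168, -24).
Both eigenvalues are negative, so H is negative definite: a local maximum.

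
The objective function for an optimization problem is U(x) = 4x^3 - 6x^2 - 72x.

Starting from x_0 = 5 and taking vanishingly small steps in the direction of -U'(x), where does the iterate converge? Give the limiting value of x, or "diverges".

U'(x) = 12(x - 3)(x + 2), so U'(5) = 168.
Gradient descent moves in the -U' direction, i.e. x is decreasing.
The nearest critical point in that direction is x = 3, where U'' = 60 > 0 (a local minimum). The iterate converges there.

3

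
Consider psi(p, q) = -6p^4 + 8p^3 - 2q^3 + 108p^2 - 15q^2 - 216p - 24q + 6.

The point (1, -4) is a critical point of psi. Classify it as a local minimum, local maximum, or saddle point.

The mixed partial ∂²psi/∂p∂q is 0, so the Hessian at any point is diag(psi_pp, psi_qq) = diag(24(-3p^2 + 2p + 9), -6(2q + 5)).
At (1, -4): H = diag(192, 18).
Both eigenvalues are positive, so H is positive definite: a local minimum.

local minimum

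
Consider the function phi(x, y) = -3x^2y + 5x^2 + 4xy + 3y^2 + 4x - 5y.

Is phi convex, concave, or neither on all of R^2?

The term -3x^2y is cubic, so the Hessian is not constant.
∂²phi/∂x² = -6y + 10, which takes both signs as y varies (negative for sufficiently large y). A diagonal entry of the Hessian changing sign means the Hessian is neither positive- nor negative-semidefinite on all of R^2.

neither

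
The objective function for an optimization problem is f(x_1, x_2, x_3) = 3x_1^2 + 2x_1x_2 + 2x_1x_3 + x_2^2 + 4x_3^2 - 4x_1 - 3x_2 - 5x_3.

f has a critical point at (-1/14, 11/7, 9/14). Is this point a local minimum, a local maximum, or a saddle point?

local minimum

The Hessian is constant: H = [[6, 2, 2], [2, 2, 0], [2, 0, 8]].
Leading principal minors: Δ₁ = 6, Δ₂ = 8, Δ₃ = 56.
All leading minors are positive, so H is positive definite: a local minimum.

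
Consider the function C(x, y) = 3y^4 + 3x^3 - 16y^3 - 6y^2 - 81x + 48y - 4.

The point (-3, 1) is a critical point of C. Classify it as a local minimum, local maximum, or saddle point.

The mixed partial ∂²C/∂x∂y is 0, so the Hessian at any point is diag(C_xx, C_yy) = diag(18x, 12(3y^2 - 8y - 1)).
At (-3, 1): H = diag(-54, -72).
Both eigenvalues are negative, so H is negative definite: a local maximum.

local maximum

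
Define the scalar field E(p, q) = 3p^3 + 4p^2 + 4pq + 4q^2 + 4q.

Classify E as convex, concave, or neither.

The term 3p^3 is cubic, so the Hessian is not constant.
∂²E/∂p² = 18p + 8, which takes both signs as p varies (negative for sufficiently negative p). A diagonal entry of the Hessian changing sign means the Hessian is neither positive- nor negative-semidefinite on all of R^2.

neither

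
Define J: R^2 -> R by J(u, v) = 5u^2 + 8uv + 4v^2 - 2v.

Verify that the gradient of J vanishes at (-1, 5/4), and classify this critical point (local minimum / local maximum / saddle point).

∇J = (10u + 8v, 8u + 8v - 2); substituting (-1, 5/4) gives ∇J = (0, 0), so (-1, 5/4) is indeed a critical point.
The Hessian of J is constant: H = [[10, 8], [8, 8]].
det(H) = 10·8 − 8² = 16.
det(H) > 0 and tr(H) = 18 > 0, so H is positive definite and the point is a local minimum.

local minimum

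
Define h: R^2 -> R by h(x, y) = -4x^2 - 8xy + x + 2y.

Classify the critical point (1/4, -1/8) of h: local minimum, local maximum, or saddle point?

saddle point

The Hessian of h is constant: H = [[-8, -8], [-8, 0]].
det(H) = (-8)·0 − (-8)² = -64.
Since det(H) < 0, H is indefinite and the critical point is a saddle point.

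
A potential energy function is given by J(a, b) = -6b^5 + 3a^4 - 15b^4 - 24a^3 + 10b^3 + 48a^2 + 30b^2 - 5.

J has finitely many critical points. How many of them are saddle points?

J separates as a function of a plus a function of b, so ∇J=0 decouples.
∂J/∂a = 12a(a - 4)(a - 2) = 0 at a ∈ {0, 2, 4}; ∂J/∂b = -30b(b - 1)(b + 1)(b + 2) = 0 at b ∈ {-2, -1, 0, 1}.
The Hessian is diagonal: diag(J_aa, J_bb). Second derivatives: J_aa(0)=96, J_aa(2)=-48, J_aa(4)=96; J_bb(-2)=180, J_bb(-1)=-60, J_bb(0)=60, J_bb(1)=-180.
Saddle points occur where the two diagonal entries have opposite signs: (0, -1), (0, 1), (2, -2), (2, 0), (4, -1), (4, 1). Count: 6.

6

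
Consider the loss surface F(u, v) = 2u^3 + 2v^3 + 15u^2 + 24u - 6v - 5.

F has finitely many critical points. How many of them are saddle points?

2

F separates as a function of u plus a function of v, so ∇F=0 decouples.
∂F/∂u = 6(u + 1)(u + 4) = 0 at u ∈ {-4, -1}; ∂F/∂v = 6(v - 1)(v + 1) = 0 at v ∈ {-1, 1}.
The Hessian is diagonal: diag(F_uu, F_vv). Second derivatives: F_uu(-4)=-18, F_uu(-1)=18; F_vv(-1)=-12, F_vv(1)=12.
Saddle points occur where the two diagonal entries have opposite signs: (-4, 1), (-1, -1). Count: 2.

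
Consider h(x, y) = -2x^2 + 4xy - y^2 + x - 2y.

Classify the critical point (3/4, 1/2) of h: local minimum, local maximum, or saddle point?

The Hessian of h is constant: H = [[-4, 4], [4, -2]].
det(H) = (-4)·(-2) − 4² = -8.
Since det(H) < 0, H is indefinite and the critical point is a saddle point.

saddle point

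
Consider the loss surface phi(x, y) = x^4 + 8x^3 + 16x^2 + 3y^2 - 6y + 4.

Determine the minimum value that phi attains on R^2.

1

phi(x,y) separates as P(x) + Q(y) + 4, so its minimum is min P + min Q + 4.
P'(x) = 4x(x + 2)(x + 4) vanishes at x ∈ {-4, -2, 0}; Q'(y) = 6y - 6 vanishes at y ∈ {1}.
Local minima of P (where P''>0): P(-4)=0, P(0)=0. Local minima of Q: Q(1)=-3.
So the global minimum of phi is P(-4) + Q(1) + 4 = 0 − 3 + 4 = 1, attained at (-4, 1).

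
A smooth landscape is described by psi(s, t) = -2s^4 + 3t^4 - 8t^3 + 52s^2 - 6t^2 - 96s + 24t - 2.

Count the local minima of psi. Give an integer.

psi separates as a function of s plus a function of t, so ∇psi=0 decouples.
∂psi/∂s = -8(s - 3)(s - 1)(s + 4) = 0 at s ∈ {-4, 1, 3}; ∂psi/∂t = 12(t - 2)(t - 1)(t + 1) = 0 at t ∈ {-1, 1, 2}.
The Hessian is diagonal: diag(psi_ss, psi_tt). Second derivatives: psi_ss(-4)=-280, psi_ss(1)=80, psi_ss(3)=-112; psi_tt(-1)=72, psi_tt(1)=-24, psi_tt(2)=36.
Local minima occur where both diagonal entries positive: (1, -1), (1, 2). Count: 2.

2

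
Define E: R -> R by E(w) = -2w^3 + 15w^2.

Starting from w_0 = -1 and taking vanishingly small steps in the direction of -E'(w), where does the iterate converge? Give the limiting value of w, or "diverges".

E'(w) = -6w(w - 5), so E'(-1) = -36.
Gradient descent moves in the -E' direction, i.e. w is increasing.
The nearest critical point in that direction is w = 0, where E'' = 30 > 0 (a local minimum). The iterate converges there.

0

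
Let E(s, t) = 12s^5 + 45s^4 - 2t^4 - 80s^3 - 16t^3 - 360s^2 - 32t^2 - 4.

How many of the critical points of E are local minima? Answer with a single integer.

2

E separates as a function of s plus a function of t, so ∇E=0 decouples.
∂E/∂s = 60s(s - 2)(s + 2)(s + 3) = 0 at s ∈ {-3, -2, 0, 2}; ∂E/∂t = -8t(t + 2)(t + 4) = 0 at t ∈ {-4, -2, 0}.
The Hessian is diagonal: diag(E_ss, E_tt). Second derivatives: E_ss(-3)=-900, E_ss(-2)=480, E_ss(0)=-720, E_ss(2)=2400; E_tt(-4)=-64, E_tt(-2)=32, E_tt(0)=-64.
Local minima occur where both diagonal entries positive: (-2, -2), (2, -2). Count: 2.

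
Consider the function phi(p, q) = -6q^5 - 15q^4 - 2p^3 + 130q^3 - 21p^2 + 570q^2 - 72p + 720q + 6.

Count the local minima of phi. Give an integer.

phi separates as a function of p plus a function of q, so ∇phi=0 decouples.
∂phi/∂p = -6(p + 3)(p + 4) = 0 at p ∈ {-4, -3}; ∂phi/∂q = -30(q - 4)(q + 1)(q + 2)(q + 3) = 0 at q ∈ {-3, -2, -1, 4}.
The Hessian is diagonal: diag(phi_pp, phi_qq). Second derivatives: phi_pp(-4)=6, phi_pp(-3)=-6; phi_qq(-3)=420, phi_qq(-2)=-180, phi_qq(-1)=300, phi_qq(4)=-6300.
Local minima occur where both diagonal entries positive: (-4, -3), (-4, -1). Count: 2.

2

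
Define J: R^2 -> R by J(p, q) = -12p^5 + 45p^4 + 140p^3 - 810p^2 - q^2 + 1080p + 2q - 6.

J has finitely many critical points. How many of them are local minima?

0

J separates as a function of p plus a function of q, so ∇J=0 decouples.
∂J/∂p = -60(p - 3)(p - 2)(p - 1)(p + 3) = 0 at p ∈ {-3, 1, 2, 3}; ∂J/∂q = -2(q - 1) = 0 at q ∈ {1}.
The Hessian is diagonal: diag(J_pp, J_qq). Second derivatives: J_pp(-3)=7200, J_pp(1)=-480, J_pp(2)=300, J_pp(3)=-720; J_qq(1)=-2.
Local minima occur where both diagonal entries positive: none. Count: 0.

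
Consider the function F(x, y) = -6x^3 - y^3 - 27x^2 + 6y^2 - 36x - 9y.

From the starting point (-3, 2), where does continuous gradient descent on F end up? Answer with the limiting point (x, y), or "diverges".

F is separable, so gradient descent decouples: x follows -∂F/∂x, y follows -∂F/∂y.
∂F/∂x = -18(x + 1)(x + 2); at x=-3 this is -36, so x increases.
∂F/∂y = -3(y - 3)(y - 1); at y=2 this is 3, so y decreases.
x converges to its nearest critical value -2 (a local min of the x-part); y converges to 1. The iterate converges to (-2, 1).

(-2, 1)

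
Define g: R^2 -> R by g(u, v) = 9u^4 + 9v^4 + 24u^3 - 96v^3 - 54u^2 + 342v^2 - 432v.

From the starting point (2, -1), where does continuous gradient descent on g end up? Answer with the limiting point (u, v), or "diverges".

g is separable, so gradient descent decouples: u follows -∂g/∂u, v follows -∂g/∂v.
∂g/∂u = 36u(u - 1)(u + 3); at u=2 this is 360, so u decreases.
∂g/∂v = 36(v - 4)(v - 3)(v - 1); at v=-1 this is -1440, so v increases.
u converges to its nearest critical value 1 (a local min of the u-part); v converges to 1. The iterate converges to (1, 1).

(1, 1)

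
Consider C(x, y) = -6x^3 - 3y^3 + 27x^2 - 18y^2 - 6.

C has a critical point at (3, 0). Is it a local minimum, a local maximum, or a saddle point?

The mixed partial ∂²C/∂x∂y is 0, so the Hessian at any point is diag(C_xx, C_yy) = diag(18(-2x + 3), -18(y + 2)).
At (3, 0): H = diag(-54, -36).
Both eigenvalues are negative, so H is negative definite: a local maximum.

local maximum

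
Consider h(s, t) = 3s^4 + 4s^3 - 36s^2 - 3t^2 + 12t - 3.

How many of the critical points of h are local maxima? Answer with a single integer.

1

h separates as a function of s plus a function of t, so ∇h=0 decouples.
∂h/∂s = 12s(s - 2)(s + 3) = 0 at s ∈ {-3, 0, 2}; ∂h/∂t = -6(t - 2) = 0 at t ∈ {2}.
The Hessian is diagonal: diag(h_ss, h_tt). Second derivatives: h_ss(-3)=180, h_ss(0)=-72, h_ss(2)=120; h_tt(2)=-6.
Local maxima occur where both diagonal entries negative: (0, 2). Count: 1.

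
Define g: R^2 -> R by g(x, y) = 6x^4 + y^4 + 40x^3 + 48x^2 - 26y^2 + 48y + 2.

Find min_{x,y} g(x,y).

-606

g(x,y) separates as P(x) + Q(y) + 2, so its minimum is min P + min Q + 2.
P'(x) = 24x(x + 1)(x + 4) vanishes at x ∈ {-4, -1, 0}; Q'(y) = 4(y - 3)(y - 1)(y + 4) vanishes at y ∈ {-4, 1, 3}.
Local minima of P (where P''>0): P(-4)=-256, P(0)=0. Local minima of Q: Q(-4)=-352, Q(3)=-9.
So the global minimum of g is P(-4) + Q(-4) + 2 = -256 − 352 + 2 = -606, attained at (-4, -4).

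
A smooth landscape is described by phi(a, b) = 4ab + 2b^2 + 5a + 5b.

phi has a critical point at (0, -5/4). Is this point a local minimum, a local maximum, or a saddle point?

saddle point

The Hessian of phi is constant: H = [[0, 4], [4, 4]].
det(H) = 0·4 − 4² = -16.
Since det(H) < 0, H is indefinite and the critical point is a saddle point.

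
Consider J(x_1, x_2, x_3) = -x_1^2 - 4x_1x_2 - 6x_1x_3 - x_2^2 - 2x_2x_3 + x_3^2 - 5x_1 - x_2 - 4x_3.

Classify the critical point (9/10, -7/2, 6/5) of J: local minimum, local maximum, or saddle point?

The Hessian is constant: H = [[-2, -4, -6], [-4, -2, -2], [-6, -2, 2]].
Leading principal minors: Δ₁ = -2, Δ₂ = -12, Δ₃ = -40.
The minors fit neither the all-positive nor the alternating-sign pattern, so H is indefinite: a saddle point.

saddle point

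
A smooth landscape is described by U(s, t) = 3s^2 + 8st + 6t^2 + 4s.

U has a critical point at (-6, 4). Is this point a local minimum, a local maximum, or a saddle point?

The Hessian of U is constant: H = [[6, 8], [8, 12]].
det(H) = 6·12 − 8² = 8.
det(H) > 0 and tr(H) = 18 > 0, so H is positive definite and the point is a local minimum.

local minimum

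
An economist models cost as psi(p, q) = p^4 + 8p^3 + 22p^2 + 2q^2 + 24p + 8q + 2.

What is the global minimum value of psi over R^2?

psi(p,q) separates as A(p) + B(q) + 2, so its minimum is min A + min B + 2.
A'(p) = 4(p + 1)(p + 2)(p + 3) vanishes at p ∈ {-3, -2, -1}; B'(q) = 4q + 8 vanishes at q ∈ {-2}.
Local minima of A (where A''>0): A(-3)=-9, A(-1)=-9. Local minima of B: B(-2)=-8.
So the global minimum of psi is A(-3) + B(-2) + 2 = -9 − 8 + 2 = -15, attained at (-3, -2).

-15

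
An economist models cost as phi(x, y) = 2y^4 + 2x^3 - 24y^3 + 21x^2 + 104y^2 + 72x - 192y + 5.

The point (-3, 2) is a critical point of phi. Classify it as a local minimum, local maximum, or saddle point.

The mixed partial ∂²phi/∂x∂y is 0, so the Hessian at any point is diag(phi_xx, phi_yy) = diag(6(2x + 7), 8(3y^2 - 18y + 26)).
At (-3, 2): H = diag(6, 16).
Both eigenvalues are positive, so H is positive definite: a local minimum.

local minimum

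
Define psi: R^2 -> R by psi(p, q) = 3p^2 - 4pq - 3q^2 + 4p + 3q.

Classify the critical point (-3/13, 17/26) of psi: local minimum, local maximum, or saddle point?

saddle point

The Hessian of psi is constant: H = [[6, -4], [-4, -6]].
det(H) = 6·(-6) − (-4)² = -52.
Since det(H) < 0, H is indefinite and the critical point is a saddle point.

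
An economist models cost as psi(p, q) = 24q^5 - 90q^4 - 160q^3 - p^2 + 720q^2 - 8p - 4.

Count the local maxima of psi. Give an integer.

psi separates as a function of p plus a function of q, so ∇psi=0 decouples.
∂psi/∂p = -2(p + 4) = 0 at p ∈ {-4}; ∂psi/∂q = 120q(q - 3)(q - 2)(q + 2) = 0 at q ∈ {-2, 0, 2, 3}.
The Hessian is diagonal: diag(psi_pp, psi_qq). Second derivatives: psi_pp(-4)=-2; psi_qq(-2)=-4800, psi_qq(0)=1440, psi_qq(2)=-960, psi_qq(3)=1800.
Local maxima occur where both diagonal entries negative: (-4, -2), (-4, 2). Count: 2.

2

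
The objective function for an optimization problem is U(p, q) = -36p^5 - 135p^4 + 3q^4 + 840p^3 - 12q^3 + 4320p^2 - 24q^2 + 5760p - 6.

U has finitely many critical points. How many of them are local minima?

U separates as a function of p plus a function of q, so ∇U=0 decouples.
∂U/∂p = -180(p - 4)(p + 1)(p + 2)(p + 4) = 0 at p ∈ {-4, -2, -1, 4}; ∂U/∂q = 12q(q - 4)(q + 1) = 0 at q ∈ {-1, 0, 4}.
The Hessian is diagonal: diag(U_pp, U_qq). Second derivatives: U_pp(-4)=8640, U_pp(-2)=-2160, U_pp(-1)=2700, U_pp(4)=-43200; U_qq(-1)=60, U_qq(0)=-48, U_qq(4)=240.
Local minima occur where both diagonal entries positive: (-4, -1), (-4, 4), (-1, -1), (-1, 4). Count: 4.

4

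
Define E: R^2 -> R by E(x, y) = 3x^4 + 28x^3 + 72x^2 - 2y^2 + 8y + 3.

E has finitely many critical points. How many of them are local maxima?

E separates as a function of x plus a function of y, so ∇E=0 decouples.
∂E/∂x = 12x(x + 3)(x + 4) = 0 at x ∈ {-4, -3, 0}; ∂E/∂y = -4(y - 2) = 0 at y ∈ {2}.
The Hessian is diagonal: diag(E_xx, E_yy). Second derivatives: E_xx(-4)=48, E_xx(-3)=-36, E_xx(0)=144; E_yy(2)=-4.
Local maxima occur where both diagonal entries negative: (-3, 2). Count: 1.

1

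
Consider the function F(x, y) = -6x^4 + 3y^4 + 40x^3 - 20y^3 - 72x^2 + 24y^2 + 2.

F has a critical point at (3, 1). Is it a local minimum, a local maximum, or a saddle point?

local maximum

The mixed partial ∂²F/∂x∂y is 0, so the Hessian at any point is diag(F_xx, F_yy) = diag(24(-3x^2 + 10x - 6), 12(3y^2 - 10y + 4)).
At (3, 1): H = diag(-72, -36).
Both eigenvalues are negative, so H is negative definite: a local maximum.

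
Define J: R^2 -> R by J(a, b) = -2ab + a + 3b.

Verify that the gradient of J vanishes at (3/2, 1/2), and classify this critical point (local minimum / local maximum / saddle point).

∇J = (-2b + 1, -2a + 3); substituting (3/2, 1/2) gives ∇J = (0, 0), so (3/2, 1/2) is indeed a critical point.
The Hessian of J is constant: H = [[0, -2], [-2, 0]].
det(H) = 0·0 − (-2)² = -4.
Since det(H) < 0, H is indefinite and the critical point is a saddle point.

saddle point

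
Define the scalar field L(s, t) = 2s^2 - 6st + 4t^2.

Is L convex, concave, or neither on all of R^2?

L is quadratic, so its Hessian is the constant matrix H = [[4, -6], [-6, 8]].
det(H) = -4, tr(H) = 12.
det(H) < 0, so H is indefinite: neither convex nor concave.

neither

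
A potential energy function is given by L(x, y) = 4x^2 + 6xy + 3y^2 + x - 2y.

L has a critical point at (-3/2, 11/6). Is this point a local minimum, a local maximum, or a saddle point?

The Hessian of L is constant: H = [[8, 6], [6, 6]].
det(H) = 8·6 − 6² = 12.
det(H) > 0 and tr(H) = 14 > 0, so H is positive definite and the point is a local minimum.

local minimum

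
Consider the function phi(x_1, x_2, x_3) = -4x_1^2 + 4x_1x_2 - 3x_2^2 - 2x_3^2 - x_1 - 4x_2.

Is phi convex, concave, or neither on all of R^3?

concave

phi is quadratic, so its Hessian is the constant matrix H = [[-8, 4, 0], [4, -6, 0], [0, 0, -4]].
Leading principal minors: -8, 32, -128.
Signs alternate −, +, − ⇒ H ≺ 0 ⇒ concave.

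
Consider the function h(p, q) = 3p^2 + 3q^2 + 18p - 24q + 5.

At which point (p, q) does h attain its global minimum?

(-3, 4)

h(p,q) separates as A(p) + B(q) + 5, so its minimum is min A + min B + 5.
A'(p) = 6p + 18 vanishes at p ∈ {-3}; B'(q) = 6q - 24 vanishes at q ∈ {4}.
Local minima of A (where A''>0): A(-3)=-27. Local minima of B: B(4)=-48.
So the global minimum of h is A(-3) + B(4) + 5 = -27 − 48 + 5 = -70, attained at (-3, 4).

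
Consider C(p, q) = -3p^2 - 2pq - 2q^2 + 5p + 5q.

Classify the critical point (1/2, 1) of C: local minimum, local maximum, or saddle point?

local maximum

The Hessian of C is constant: H = [[-6, -2], [-2, -4]].
det(H) = (-6)·(-4) − (-2)² = 20.
det(H) > 0 and tr(H) = -10 < 0, so H is negative definite and the point is a local maximum.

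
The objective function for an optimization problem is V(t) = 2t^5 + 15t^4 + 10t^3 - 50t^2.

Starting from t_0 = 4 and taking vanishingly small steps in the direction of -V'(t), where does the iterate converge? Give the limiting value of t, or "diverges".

V'(t) = 10t(t - 1)(t + 2)(t + 5), so V'(4) = 6480.
Gradient descent moves in the -V' direction, i.e. t is decreasing.
The nearest critical point in that direction is t = 1, where V'' = 180 > 0 (a local minimum). The iterate converges there.

1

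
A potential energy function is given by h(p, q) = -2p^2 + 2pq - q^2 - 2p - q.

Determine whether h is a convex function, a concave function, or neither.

concave

h is quadratic, so its Hessian is the constant matrix H = [[-4, 2], [2, -2]].
det(H) = 4, tr(H) = -6.
det(H) > 0 and tr(H) < 0, so H is negative definite everywhere: concave.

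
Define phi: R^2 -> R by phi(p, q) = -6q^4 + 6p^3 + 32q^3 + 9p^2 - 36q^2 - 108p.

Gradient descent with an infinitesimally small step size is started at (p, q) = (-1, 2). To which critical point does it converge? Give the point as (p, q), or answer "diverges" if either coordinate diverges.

phi is separable, so gradient descent decouples: p follows -∂phi/∂p, q follows -∂phi/∂q.
∂phi/∂p = 18(p - 2)(p + 3); at p=-1 this is -108, so p increases.
∂phi/∂q = -24q(q - 3)(q - 1); at q=2 this is 48, so q decreases.
p converges to its nearest critical value 2 (a local min of the p-part); q converges to 1. The iterate converges to (2, 1).

(2, 1)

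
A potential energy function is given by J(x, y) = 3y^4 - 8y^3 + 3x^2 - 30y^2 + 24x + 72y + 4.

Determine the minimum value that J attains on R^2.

-196

J(x,y) separates as P(x) + Q(y) + 4, so its minimum is min P + min Q + 4.
P'(x) = 6x + 24 vanishes at x ∈ {-4}; Q'(y) = 12(y - 3)(y - 1)(y + 2) vanishes at y ∈ {-2, 1, 3}.
Local minima of P (where P''>0): P(-4)=-48. Local minima of Q: Q(-2)=-152, Q(3)=-27.
So the global minimum of J is P(-4) + Q(-2) + 4 = -48 − 152 + 4 = -196, attained at (-4, -2).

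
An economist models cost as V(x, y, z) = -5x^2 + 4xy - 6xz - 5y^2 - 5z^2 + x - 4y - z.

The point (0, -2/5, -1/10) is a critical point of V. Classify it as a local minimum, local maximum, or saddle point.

The Hessian is constant: H = [[-10, 4, -6], [4, -10, 0], [-6, 0, -10]].
Leading principal minors: Δ₁ = -10, Δ₂ = 84, Δ₃ = -480.
The minors alternate sign starting negative (−, +, −), so H is negative definite: a local maximum.

local maximum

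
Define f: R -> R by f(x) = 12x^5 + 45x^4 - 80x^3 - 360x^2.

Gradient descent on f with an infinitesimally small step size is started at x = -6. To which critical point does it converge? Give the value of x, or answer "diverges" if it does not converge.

diverges

f'(x) = 60x(x - 2)(x + 2)(x + 3), so f'(-6) = 34560.
Gradient descent moves in the -f' direction, i.e. x is decreasing.
There is no critical point below x=-6, and f' keeps the same sign, so the iterate runs off to −∞.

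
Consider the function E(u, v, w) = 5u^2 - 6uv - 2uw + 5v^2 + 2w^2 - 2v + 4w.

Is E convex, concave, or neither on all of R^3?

convex

E is quadratic, so its Hessian is the constant matrix H = [[10, -6, -2], [-6, 10, 0], [-2, 0, 4]].
Leading principal minors: 10, 64, 216.
All positive ⇒ H ≻ 0 ⇒ convex.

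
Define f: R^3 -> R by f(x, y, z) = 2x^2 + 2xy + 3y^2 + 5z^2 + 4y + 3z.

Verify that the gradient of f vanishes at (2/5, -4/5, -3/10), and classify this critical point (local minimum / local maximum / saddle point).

local minimum

∇f = (4x + 2y, 2x + 6y + 4, 10z + 3); substituting (2/5, -4/5, -3/10) gives ∇f = (0, 0, 0), so (2/5, -4/5, -3/10) is indeed a critical point.
The Hessian is constant: H = [[4, 2, 0], [2, 6, 0], [0, 0, 10]].
Leading principal minors: Δ₁ = 4, Δ₂ = 20, Δ₃ = 200.
All leading minors are positive, so H is positive definite: a local minimum.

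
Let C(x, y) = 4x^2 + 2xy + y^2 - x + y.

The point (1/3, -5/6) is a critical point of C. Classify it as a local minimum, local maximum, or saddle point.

The Hessian of C is constant: H = [[8, 2], [2, 2]].
det(H) = 8·2 − 2² = 12.
det(H) > 0 and tr(H) = 10 > 0, so H is positive definite and the point is a local minimum.

local minimum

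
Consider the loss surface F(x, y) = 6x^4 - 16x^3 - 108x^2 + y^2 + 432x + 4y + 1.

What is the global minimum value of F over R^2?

F(x,y) separates as P(x) + Q(y) + 1, so its minimum is min P + min Q + 1.
P'(x) = 24(x - 3)(x - 2)(x + 3) vanishes at x ∈ {-3, 2, 3}; Q'(y) = 2y + 4 vanishes at y ∈ {-2}.
Local minima of P (where P''>0): P(-3)=-1350, P(3)=378. Local minima of Q: Q(-2)=-4.
So the global minimum of F is P(-3) + Q(-2) + 1 = -1350 − 4 + 1 = -1353, attained at (-3, -2).

-1353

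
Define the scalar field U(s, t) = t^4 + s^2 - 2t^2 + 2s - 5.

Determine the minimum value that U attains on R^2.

U(s,t) separates as P(s) + Q(t) − 5, so its minimum is min P + min Q − 5.
P'(s) = 2s + 2 vanishes at s ∈ {-1}; Q'(t) = 4t(t - 1)(t + 1) vanishes at t ∈ {-1, 0, 1}.
Local minima of P (where P''>0): P(-1)=-1. Local minima of Q: Q(-1)=-1, Q(1)=-1.
So the global minimum of U is P(-1) + Q(-1) − 5 = -1 − 1 − 5 = -7, attained at (-1, -1).

-7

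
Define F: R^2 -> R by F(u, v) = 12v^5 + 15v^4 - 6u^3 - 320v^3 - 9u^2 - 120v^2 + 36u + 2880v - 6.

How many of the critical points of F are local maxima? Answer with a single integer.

F separates as a function of u plus a function of v, so ∇F=0 decouples.
∂F/∂u = -18(u - 1)(u + 2) = 0 at u ∈ {-2, 1}; ∂F/∂v = 60(v - 3)(v - 2)(v + 2)(v + 4) = 0 at v ∈ {-4, -2, 2, 3}.
The Hessian is diagonal: diag(F_uu, F_vv). Second derivatives: F_uu(-2)=54, F_uu(1)=-54; F_vv(-4)=-5040, F_vv(-2)=2400, F_vv(2)=-1440, F_vv(3)=2100.
Local maxima occur where both diagonal entries negative: (1, -4), (1, 2). Count: 2.

2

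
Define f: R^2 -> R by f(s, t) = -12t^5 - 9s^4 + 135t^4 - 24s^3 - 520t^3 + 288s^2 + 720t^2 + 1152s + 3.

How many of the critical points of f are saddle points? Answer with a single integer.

f separates as a function of s plus a function of t, so ∇f=0 decouples.
∂f/∂s = -36(s - 4)(s + 2)(s + 4) = 0 at s ∈ {-4, -2, 4}; ∂f/∂t = -60t(t - 4)(t - 3)(t - 2) = 0 at t ∈ {0, 2, 3, 4}.
The Hessian is diagonal: diag(f_ss, f_tt). Second derivatives: f_ss(-4)=-576, f_ss(-2)=432, f_ss(4)=-1728; f_tt(0)=1440, f_tt(2)=-240, f_tt(3)=180, f_tt(4)=-480.
Saddle points occur where the two diagonal entries have opposite signs: (-4, 0), (-4, 3), (-2, 2), (-2, 4), (4, 0), (4, 3). Count: 6.

6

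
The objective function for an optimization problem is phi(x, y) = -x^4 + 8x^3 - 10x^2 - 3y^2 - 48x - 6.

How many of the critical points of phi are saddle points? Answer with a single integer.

phi separates as a function of x plus a function of y, so ∇phi=0 decouples.
∂phi/∂x = -4(x - 4)(x - 3)(x + 1) = 0 at x ∈ {-1, 3, 4}; ∂phi/∂y = -6y = 0 at y ∈ {0}.
The Hessian is diagonal: diag(phi_xx, phi_yy). Second derivatives: phi_xx(-1)=-80, phi_xx(3)=16, phi_xx(4)=-20; phi_yy(0)=-6.
Saddle points occur where the two diagonal entries have opposite signs: (3, 0). Count: 1.

1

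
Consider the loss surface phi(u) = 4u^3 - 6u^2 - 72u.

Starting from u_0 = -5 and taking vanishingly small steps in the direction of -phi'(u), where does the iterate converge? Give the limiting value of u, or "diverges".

diverges

phi'(u) = 12(u - 3)(u + 2), so phi'(-5) = 288.
Gradient descent moves in the -phi' direction, i.e. u is decreasing.
There is no critical point below u=-5, and phi' keeps the same sign, so the iterate runs off to −∞.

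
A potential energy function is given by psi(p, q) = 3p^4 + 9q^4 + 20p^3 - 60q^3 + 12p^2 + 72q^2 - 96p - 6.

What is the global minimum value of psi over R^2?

psi(p,q) separates as A(p) + B(q) − 6, so its minimum is min A + min B − 6.
A'(p) = 12(p - 1)(p + 2)(p + 4) vanishes at p ∈ {-4, -2, 1}; B'(q) = 36q(q - 4)(q - 1) vanishes at q ∈ {0, 1, 4}.
Local minima of A (where A''>0): A(-4)=64, A(1)=-61. Local minima of B: B(0)=0, B(4)=-384.
So the global minimum of psi is A(1) + B(4) − 6 = -61 − 384 − 6 = -451, attained at (1, 4).

-451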